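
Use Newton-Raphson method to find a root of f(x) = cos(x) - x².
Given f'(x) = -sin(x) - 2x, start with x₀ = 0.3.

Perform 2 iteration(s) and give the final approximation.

f(x) = cos(x) - x²
f'(x) = -sin(x) - 2x
x₀ = 0.3

Newton-Raphson formula: x_{n+1} = x_n - f(x_n)/f'(x_n)

Iteration 1:
  f(0.300000) = 0.865336
  f'(0.300000) = -0.895520
  x_1 = 0.300000 - 0.865336/(-0.895520) = 1.266295
Iteration 2:
  f(1.266295) = -1.303685
  f'(1.266295) = -3.486586
  x_2 = 1.266295 - (-1.303685)/(-3.486586) = 0.892380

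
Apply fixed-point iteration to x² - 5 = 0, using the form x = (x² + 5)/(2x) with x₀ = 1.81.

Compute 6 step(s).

Equation: x² - 5 = 0
Fixed-point form: x = (x² + 5)/(2x)
x₀ = 1.81

x_1 = g(1.810000) = 2.286215
x_2 = g(2.286215) = 2.236618
x_3 = g(2.236618) = 2.236068
x_4 = g(2.236068) = 2.236068
x_5 = g(2.236068) = 2.236068
x_6 = g(2.236068) = 2.236068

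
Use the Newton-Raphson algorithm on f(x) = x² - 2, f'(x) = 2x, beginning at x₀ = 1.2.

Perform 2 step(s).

f(x) = x² - 2
f'(x) = 2x
x₀ = 1.2

Newton-Raphson formula: x_{n+1} = x_n - f(x_n)/f'(x_n)

Iteration 1:
  f(1.200000) = -0.560000
  f'(1.200000) = 2.400000
  x_1 = 1.200000 - (-0.560000)/2.400000 = 1.433333
Iteration 2:
  f(1.433333) = 0.054444
  f'(1.433333) = 2.866667
  x_2 = 1.433333 - 0.054444/2.866667 = 1.414341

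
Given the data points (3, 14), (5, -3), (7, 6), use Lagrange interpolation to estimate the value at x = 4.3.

Lagrange interpolation formula:
P(x) = Σ yᵢ × Lᵢ(x)
where Lᵢ(x) = Π_{j≠i} (x - xⱼ)/(xᵢ - xⱼ)

L_0(4.3) = (4.3 - 5)/(3 - 5) × (4.3 - 7)/(3 - 7) = 0.236250
L_1(4.3) = (4.3 - 3)/(5 - 3) × (4.3 - 7)/(5 - 7) = 0.877500
L_2(4.3) = (4.3 - 3)/(7 - 3) × (4.3 - 5)/(7 - 5) = -0.113750

P(4.3) = 14×L_0(4.3) + (-3)×L_1(4.3) + 6×L_2(4.3)
P(4.3) = -0.007500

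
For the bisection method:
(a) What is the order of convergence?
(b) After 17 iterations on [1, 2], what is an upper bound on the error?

(a) Bisection has linear (order 1) convergence; the error is halved each step.

(b) Error bound = (b-a)/2^n = (2 - 1)/2^{17}
    = 1/2^{17}

(a) 1 (linear); (b) error ≤ 7.63e-06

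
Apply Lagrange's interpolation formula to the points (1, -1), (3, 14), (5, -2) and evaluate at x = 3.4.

Lagrange interpolation formula:
P(x) = Σ yᵢ × Lᵢ(x)
where Lᵢ(x) = Π_{j≠i} (x - xⱼ)/(xᵢ - xⱼ)

L_0(3.4) = (3.4 - 3)/(1 - 3) × (3.4 - 5)/(1 - 5) = -0.080000
L_1(3.4) = (3.4 - 1)/(3 - 1) × (3.4 - 5)/(3 - 5) = 0.960000
L_2(3.4) = (3.4 - 1)/(5 - 1) × (3.4 - 3)/(5 - 3) = 0.120000

P(3.4) = (-1)×L_0(3.4) + 14×L_1(3.4) + (-2)×L_2(3.4)
P(3.4) = 13.280000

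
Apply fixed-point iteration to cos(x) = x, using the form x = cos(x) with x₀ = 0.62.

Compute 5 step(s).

Equation: cos(x) = x
Fixed-point form: x = cos(x)
x₀ = 0.62

x_1 = g(0.620000) = 0.813878
x_2 = g(0.813878) = 0.686684
x_3 = g(0.686684) = 0.773352
x_4 = g(0.773352) = 0.715573
x_5 = g(0.715573) = 0.754718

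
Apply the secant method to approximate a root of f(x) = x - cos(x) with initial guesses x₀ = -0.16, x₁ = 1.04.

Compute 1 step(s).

f(x) = x - cos(x)
x₀ = -0.16, x₁ = 1.04

Secant formula: x_{n+1} = x_n - f(x_n)(x_n - x_{n-1})/(f(x_n) - f(x_{n-1}))

Iteration 1:
  f(-0.160000) = -1.147227
  f(1.040000) = 0.533780
  x_2 = 1.040000 - 0.533780×(1.040000 - (-0.160000))/(0.533780 - (-1.147227))
       = 0.658957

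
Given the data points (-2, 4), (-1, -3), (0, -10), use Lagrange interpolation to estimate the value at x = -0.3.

Lagrange interpolation formula:
P(x) = Σ yᵢ × Lᵢ(x)
where Lᵢ(x) = Π_{j≠i} (x - xⱼ)/(xᵢ - xⱼ)

L_0(-0.3) = (-0.3 - (-1))/(-2 - (-1)) × (-0.3 - 0)/(-2 - 0) = -0.105000
L_1(-0.3) = (-0.3 - (-2))/(-1 - (-2)) × (-0.3 - 0)/(-1 - 0) = 0.510000
L_2(-0.3) = (-0.3 - (-2))/(0 - (-2)) × (-0.3 - (-1))/(0 - (-1)) = 0.595000

P(-0.3) = 4×L_0(-0.3) + (-3)×L_1(-0.3) + (-10)×L_2(-0.3)
P(-0.3) = -7.900000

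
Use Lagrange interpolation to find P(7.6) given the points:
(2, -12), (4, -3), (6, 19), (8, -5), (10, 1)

Lagrange interpolation formula:
P(x) = Σ yᵢ × Lᵢ(x)
where Lᵢ(x) = Π_{j≠i} (x - xⱼ)/(xᵢ - xⱼ)

L_0(7.6) = (7.6 - 4)/(2 - 4) × (7.6 - 6)/(2 - 6) × (7.6 - 8)/(2 - 8) × (7.6 - 10)/(2 - 10) = 0.014400
L_1(7.6) = (7.6 - 2)/(4 - 2) × (7.6 - 6)/(4 - 6) × (7.6 - 8)/(4 - 8) × (7.6 - 10)/(4 - 10) = -0.089600
L_2(7.6) = (7.6 - 2)/(6 - 2) × (7.6 - 4)/(6 - 4) × (7.6 - 8)/(6 - 8) × (7.6 - 10)/(6 - 10) = 0.302400
L_3(7.6) = (7.6 - 2)/(8 - 2) × (7.6 - 4)/(8 - 4) × (7.6 - 6)/(8 - 6) × (7.6 - 10)/(8 - 10) = 0.806400
L_4(7.6) = (7.6 - 2)/(10 - 2) × (7.6 - 4)/(10 - 4) × (7.6 - 6)/(10 - 6) × (7.6 - 8)/(10 - 8) = -0.033600

P(7.6) = (-12)×L_0(7.6) + (-3)×L_1(7.6) + 19×L_2(7.6) + (-5)×L_3(7.6) + 1×L_4(7.6)
P(7.6) = 1.776000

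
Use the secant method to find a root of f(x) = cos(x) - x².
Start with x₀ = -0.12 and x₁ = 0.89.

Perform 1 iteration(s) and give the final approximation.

f(x) = cos(x) - x²
x₀ = -0.12, x₁ = 0.89

Secant formula: x_{n+1} = x_n - f(x_n)(x_n - x_{n-1})/(f(x_n) - f(x_{n-1}))

Iteration 1:
  f(-0.120000) = 0.978409
  f(0.890000) = -0.162688
  x_2 = 0.890000 - (-0.162688)×(0.890000 - (-0.120000))/(-0.162688 - 0.978409)
       = 0.746003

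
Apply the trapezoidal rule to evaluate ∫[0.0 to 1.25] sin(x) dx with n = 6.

f(x) = sin(x)
a = 0.0, b = 1.25, n = 6
h = (b - a)/n = 0.208333

Trapezoidal rule: (h/2)[f(x₀) + 2f(x₁) + 2f(x₂) + ... + f(xₙ)]

x_0 = 0.0000, f(x_0) = 0.000000, coefficient = 1
x_1 = 0.2083, f(x_1) = 0.206830, coefficient = 2
x_2 = 0.4167, f(x_2) = 0.404715, coefficient = 2
x_3 = 0.6250, f(x_3) = 0.585097, coefficient = 2
x_4 = 0.8333, f(x_4) = 0.740177, coefficient = 2
x_5 = 1.0417, f(x_5) = 0.863247, coefficient = 2
x_6 = 1.2500, f(x_6) = 0.948985, coefficient = 1

I ≈ (0.208333/2) × 6.549115 = 0.682199
Exact value: 0.684678
Error: 0.002478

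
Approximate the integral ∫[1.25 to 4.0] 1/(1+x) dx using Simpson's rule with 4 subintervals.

f(x) = 1/(1+x)
a = 1.25, b = 4.0, n = 4
h = (b - a)/n = 0.687500

Simpson's rule: (h/3)[f(x₀) + 4f(x₁) + 2f(x₂) + ... + f(xₙ)]

x_0 = 1.2500, f(x_0) = 0.444444, coefficient = 1
x_1 = 1.9375, f(x_1) = 0.340426, coefficient = 4
x_2 = 2.6250, f(x_2) = 0.275862, coefficient = 2
x_3 = 3.3125, f(x_3) = 0.231884, coefficient = 4
x_4 = 4.0000, f(x_4) = 0.200000, coefficient = 1

I ≈ (0.687500/3) × 3.485407 = 0.798739
Exact value: 0.798508
Error: 0.000231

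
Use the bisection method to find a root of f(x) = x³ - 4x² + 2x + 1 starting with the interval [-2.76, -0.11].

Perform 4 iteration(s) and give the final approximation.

f(x) = x³ - 4x² + 2x + 1
Initial interval: [-2.76, -0.11]

Iteration 1:
  c_1 = (-2.760000 + (-0.110000))/2 = -1.435000
  f(c_1) = f(-1.435000) = -13.061888
  f(a) × f(c) ≥ 0, new interval: [-1.435000, -0.110000]
Iteration 2:
  c_2 = (-1.435000 + (-0.110000))/2 = -0.772500
  f(c_2) = f(-0.772500) = -3.393019
  f(a) × f(c) ≥ 0, new interval: [-0.772500, -0.110000]
Iteration 3:
  c_3 = (-0.772500 + (-0.110000))/2 = -0.441250
  f(c_3) = f(-0.441250) = -0.747218
  f(a) × f(c) ≥ 0, new interval: [-0.441250, -0.110000]
Iteration 4:
  c_4 = (-0.441250 + (-0.110000))/2 = -0.275625
  f(c_4) = f(-0.275625) = 0.123934
  f(a) × f(c) < 0, new interval: [-0.441250, -0.275625]

After 4 iteration(s), the approximation is c_4 = -0.275625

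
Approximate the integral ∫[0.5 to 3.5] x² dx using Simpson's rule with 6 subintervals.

f(x) = x²
a = 0.5, b = 3.5, n = 6
h = (b - a)/n = 0.500000

Simpson's rule: (h/3)[f(x₀) + 4f(x₁) + 2f(x₂) + ... + f(xₙ)]

x_0 = 0.5000, f(x_0) = 0.250000, coefficient = 1
x_1 = 1.0000, f(x_1) = 1.000000, coefficient = 4
x_2 = 1.5000, f(x_2) = 2.250000, coefficient = 2
x_3 = 2.0000, f(x_3) = 4.000000, coefficient = 4
x_4 = 2.5000, f(x_4) = 6.250000, coefficient = 2
x_5 = 3.0000, f(x_5) = 9.000000, coefficient = 4
x_6 = 3.5000, f(x_6) = 12.250000, coefficient = 1

I ≈ (0.500000/3) × 85.500000 = 14.250000
Exact value: 14.250000
Error: 0.000000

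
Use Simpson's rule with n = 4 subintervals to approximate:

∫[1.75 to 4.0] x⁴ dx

f(x) = x⁴
a = 1.75, b = 4.0, n = 4
h = (b - a)/n = 0.562500

Simpson's rule: (h/3)[f(x₀) + 4f(x₁) + 2f(x₂) + ... + f(xₙ)]

x_0 = 1.7500, f(x_0) = 9.378906, coefficient = 1
x_1 = 2.3125, f(x_1) = 28.597427, coefficient = 4
x_2 = 2.8750, f(x_2) = 68.320557, coefficient = 2
x_3 = 3.4375, f(x_3) = 139.627457, coefficient = 4
x_4 = 4.0000, f(x_4) = 256.000000, coefficient = 1

I ≈ (0.562500/3) × 1074.919556 = 201.547417
Exact value: 201.517383
Error: 0.030034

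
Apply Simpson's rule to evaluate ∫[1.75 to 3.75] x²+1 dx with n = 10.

f(x) = x²+1
a = 1.75, b = 3.75, n = 10
h = (b - a)/n = 0.200000

Simpson's rule: (h/3)[f(x₀) + 4f(x₁) + 2f(x₂) + ... + f(xₙ)]

x_0 = 1.7500, f(x_0) = 4.062500, coefficient = 1
x_1 = 1.9500, f(x_1) = 4.802500, coefficient = 4
x_2 = 2.1500, f(x_2) = 5.622500, coefficient = 2
x_3 = 2.3500, f(x_3) = 6.522500, coefficient = 4
x_4 = 2.5500, f(x_4) = 7.502500, coefficient = 2
x_5 = 2.7500, f(x_5) = 8.562500, coefficient = 4
x_6 = 2.9500, f(x_6) = 9.702500, coefficient = 2
x_7 = 3.1500, f(x_7) = 10.922500, coefficient = 4
x_8 = 3.3500, f(x_8) = 12.222500, coefficient = 2
x_9 = 3.5500, f(x_9) = 13.602500, coefficient = 4
x_10 = 3.7500, f(x_10) = 15.062500, coefficient = 1

I ≈ (0.200000/3) × 266.875000 = 17.791667
Exact value: 17.791667
Error: 0.000000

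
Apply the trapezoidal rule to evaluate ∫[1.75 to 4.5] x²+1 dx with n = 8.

f(x) = x²+1
a = 1.75, b = 4.5, n = 8
h = (b - a)/n = 0.343750

Trapezoidal rule: (h/2)[f(x₀) + 2f(x₁) + 2f(x₂) + ... + f(xₙ)]

x_0 = 1.7500, f(x_0) = 4.062500, coefficient = 1
x_1 = 2.0938, f(x_1) = 5.383789, coefficient = 2
x_2 = 2.4375, f(x_2) = 6.941406, coefficient = 2
x_3 = 2.7812, f(x_3) = 8.735352, coefficient = 2
x_4 = 3.1250, f(x_4) = 10.765625, coefficient = 2
x_5 = 3.4688, f(x_5) = 13.032227, coefficient = 2
x_6 = 3.8125, f(x_6) = 15.535156, coefficient = 2
x_7 = 4.1562, f(x_7) = 18.274414, coefficient = 2
x_8 = 4.5000, f(x_8) = 21.250000, coefficient = 1

I ≈ (0.343750/2) × 182.648438 = 31.392700
Exact value: 31.338542
Error: 0.054159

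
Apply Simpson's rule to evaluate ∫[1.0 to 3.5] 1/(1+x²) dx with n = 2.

f(x) = 1/(1+x²)
a = 1.0, b = 3.5, n = 2
h = (b - a)/n = 1.250000

Simpson's rule: (h/3)[f(x₀) + 4f(x₁) + 2f(x₂) + ... + f(xₙ)]

x_0 = 1.0000, f(x_0) = 0.500000, coefficient = 1
x_1 = 2.2500, f(x_1) = 0.164948, coefficient = 4
x_2 = 3.5000, f(x_2) = 0.075472, coefficient = 1

I ≈ (1.250000/3) × 1.235266 = 0.514694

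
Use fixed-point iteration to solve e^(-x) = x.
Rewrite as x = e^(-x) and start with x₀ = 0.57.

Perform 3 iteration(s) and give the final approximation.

Equation: e^(-x) = x
Fixed-point form: x = e^(-x)
x₀ = 0.57

x_1 = g(0.570000) = 0.565525
x_2 = g(0.565525) = 0.568062
x_3 = g(0.568062) = 0.566623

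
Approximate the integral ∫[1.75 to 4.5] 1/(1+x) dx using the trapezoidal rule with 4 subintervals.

f(x) = 1/(1+x)
a = 1.75, b = 4.5, n = 4
h = (b - a)/n = 0.687500

Trapezoidal rule: (h/2)[f(x₀) + 2f(x₁) + 2f(x₂) + ... + f(xₙ)]

x_0 = 1.7500, f(x_0) = 0.363636, coefficient = 1
x_1 = 2.4375, f(x_1) = 0.290909, coefficient = 2
x_2 = 3.1250, f(x_2) = 0.242424, coefficient = 2
x_3 = 3.8125, f(x_3) = 0.207792, coefficient = 2
x_4 = 4.5000, f(x_4) = 0.181818, coefficient = 1

I ≈ (0.687500/2) × 2.027706 = 0.697024
Exact value: 0.693147
Error: 0.003877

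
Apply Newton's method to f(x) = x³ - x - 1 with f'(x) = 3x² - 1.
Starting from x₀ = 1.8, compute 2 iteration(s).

f(x) = x³ - x - 1
f'(x) = 3x² - 1
x₀ = 1.8

Newton-Raphson formula: x_{n+1} = x_n - f(x_n)/f'(x_n)

Iteration 1:
  f(1.800000) = 3.032000
  f'(1.800000) = 8.720000
  x_1 = 1.800000 - 3.032000/8.720000 = 1.452294
Iteration 2:
  f(1.452294) = 0.610821
  f'(1.452294) = 5.327470
  x_2 = 1.452294 - 0.610821/5.327470 = 1.337639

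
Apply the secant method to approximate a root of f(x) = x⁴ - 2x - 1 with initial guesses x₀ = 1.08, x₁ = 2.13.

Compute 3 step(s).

f(x) = x⁴ - 2x - 1
x₀ = 1.08, x₁ = 2.13

Secant formula: x_{n+1} = x_n - f(x_n)(x_n - x_{n-1})/(f(x_n) - f(x_{n-1}))

Iteration 1:
  f(1.080000) = -1.799511
  f(2.130000) = 15.323462
  x_2 = 2.130000 - 15.323462×(2.130000 - 1.080000)/(15.323462 - (-1.799511))
       = 1.190348
Iteration 2:
  f(2.130000) = 15.323462
  f(1.190348) = -1.373010
  x_3 = 1.190348 - (-1.373010)×(1.190348 - 2.130000)/(-1.373010 - 15.323462)
       = 1.267619
Iteration 3:
  f(1.190348) = -1.373010
  f(1.267619) = -0.953246
  x_4 = 1.267619 - (-0.953246)×(1.267619 - 1.190348)/(-0.953246 - (-1.373010))
       = 1.443094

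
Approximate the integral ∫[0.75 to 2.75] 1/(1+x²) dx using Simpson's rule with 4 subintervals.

f(x) = 1/(1+x²)
a = 0.75, b = 2.75, n = 4
h = (b - a)/n = 0.500000

Simpson's rule: (h/3)[f(x₀) + 4f(x₁) + 2f(x₂) + ... + f(xₙ)]

x_0 = 0.7500, f(x_0) = 0.640000, coefficient = 1
x_1 = 1.2500, f(x_1) = 0.390244, coefficient = 4
x_2 = 1.7500, f(x_2) = 0.246154, coefficient = 2
x_3 = 2.2500, f(x_3) = 0.164948, coefficient = 4
x_4 = 2.7500, f(x_4) = 0.116788, coefficient = 1

I ≈ (0.500000/3) × 3.469865 = 0.578311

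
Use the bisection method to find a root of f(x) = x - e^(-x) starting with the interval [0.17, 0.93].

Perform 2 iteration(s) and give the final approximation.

f(x) = x - e^(-x)
Initial interval: [0.17, 0.93]

Iteration 1:
  c_1 = (0.170000 + 0.930000)/2 = 0.550000
  f(c_1) = f(0.550000) = -0.026950
  f(a) × f(c) ≥ 0, new interval: [0.550000, 0.930000]
Iteration 2:
  c_2 = (0.550000 + 0.930000)/2 = 0.740000
  f(c_2) = f(0.740000) = 0.262886
  f(a) × f(c) < 0, new interval: [0.550000, 0.740000]

After 2 iteration(s), the approximation is c_2 = 0.740000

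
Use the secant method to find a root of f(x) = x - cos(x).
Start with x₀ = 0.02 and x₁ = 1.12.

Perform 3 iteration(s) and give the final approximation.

f(x) = x - cos(x)
x₀ = 0.02, x₁ = 1.12

Secant formula: x_{n+1} = x_n - f(x_n)(x_n - x_{n-1})/(f(x_n) - f(x_{n-1}))

Iteration 1:
  f(0.020000) = -0.979800
  f(1.120000) = 0.684318
  x_2 = 1.120000 - 0.684318×(1.120000 - 0.020000)/(0.684318 - (-0.979800))
       = 0.667659
Iteration 2:
  f(1.120000) = 0.684318
  f(0.667659) = -0.117615
  x_3 = 0.667659 - (-0.117615)×(0.667659 - 1.120000)/(-0.117615 - 0.684318)
       = 0.734001
Iteration 3:
  f(0.667659) = -0.117615
  f(0.734001) = -0.008499
  x_4 = 0.734001 - (-0.008499)×(0.734001 - 0.667659)/(-0.008499 - (-0.117615))
       = 0.739169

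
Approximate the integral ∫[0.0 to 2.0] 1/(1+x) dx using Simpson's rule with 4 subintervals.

f(x) = 1/(1+x)
a = 0.0, b = 2.0, n = 4
h = (b - a)/n = 0.500000

Simpson's rule: (h/3)[f(x₀) + 4f(x₁) + 2f(x₂) + ... + f(xₙ)]

x_0 = 0.0000, f(x_0) = 1.000000, coefficient = 1
x_1 = 0.5000, f(x_1) = 0.666667, coefficient = 4
x_2 = 1.0000, f(x_2) = 0.500000, coefficient = 2
x_3 = 1.5000, f(x_3) = 0.400000, coefficient = 4
x_4 = 2.0000, f(x_4) = 0.333333, coefficient = 1

I ≈ (0.500000/3) × 6.600000 = 1.100000
Exact value: 1.098612
Error: 0.001388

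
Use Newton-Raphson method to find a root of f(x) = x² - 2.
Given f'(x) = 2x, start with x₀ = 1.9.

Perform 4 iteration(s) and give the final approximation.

f(x) = x² - 2
f'(x) = 2x
x₀ = 1.9

Newton-Raphson formula: x_{n+1} = x_n - f(x_n)/f'(x_n)

Iteration 1:
  f(1.900000) = 1.610000
  f'(1.900000) = 3.800000
  x_1 = 1.900000 - 1.610000/3.800000 = 1.476316
Iteration 2:
  f(1.476316) = 0.179508
  f'(1.476316) = 2.952632
  x_2 = 1.476316 - 0.179508/2.952632 = 1.415520
Iteration 3:
  f(1.415520) = 0.003696
  f'(1.415520) = 2.831039
  x_3 = 1.415520 - 0.003696/2.831039 = 1.414214
Iteration 4:
  f(1.414214) = 0.000002
  f'(1.414214) = 2.828428
  x_4 = 1.414214 - 0.000002/2.828428 = 1.414214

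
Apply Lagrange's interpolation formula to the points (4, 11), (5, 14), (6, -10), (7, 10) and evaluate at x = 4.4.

Lagrange interpolation formula:
P(x) = Σ yᵢ × Lᵢ(x)
where Lᵢ(x) = Π_{j≠i} (x - xⱼ)/(xᵢ - xⱼ)

L_0(4.4) = (4.4 - 5)/(4 - 5) × (4.4 - 6)/(4 - 6) × (4.4 - 7)/(4 - 7) = 0.416000
L_1(4.4) = (4.4 - 4)/(5 - 4) × (4.4 - 6)/(5 - 6) × (4.4 - 7)/(5 - 7) = 0.832000
L_2(4.4) = (4.4 - 4)/(6 - 4) × (4.4 - 5)/(6 - 5) × (4.4 - 7)/(6 - 7) = -0.312000
L_3(4.4) = (4.4 - 4)/(7 - 4) × (4.4 - 5)/(7 - 5) × (4.4 - 6)/(7 - 6) = 0.064000

P(4.4) = 11×L_0(4.4) + 14×L_1(4.4) + (-10)×L_2(4.4) + 10×L_3(4.4)
P(4.4) = 19.984000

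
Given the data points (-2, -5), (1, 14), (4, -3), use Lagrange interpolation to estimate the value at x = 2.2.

Lagrange interpolation formula:
P(x) = Σ yᵢ × Lᵢ(x)
where Lᵢ(x) = Π_{j≠i} (x - xⱼ)/(xᵢ - xⱼ)

L_0(2.2) = (2.2 - 1)/(-2 - 1) × (2.2 - 4)/(-2 - 4) = -0.120000
L_1(2.2) = (2.2 - (-2))/(1 - (-2)) × (2.2 - 4)/(1 - 4) = 0.840000
L_2(2.2) = (2.2 - (-2))/(4 - (-2)) × (2.2 - 1)/(4 - 1) = 0.280000

P(2.2) = (-5)×L_0(2.2) + 14×L_1(2.2) + (-3)×L_2(2.2)
P(2.2) = 11.520000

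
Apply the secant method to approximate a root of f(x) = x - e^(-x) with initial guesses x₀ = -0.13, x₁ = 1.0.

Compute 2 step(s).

f(x) = x - e^(-x)
x₀ = -0.13, x₁ = 1.0

Secant formula: x_{n+1} = x_n - f(x_n)(x_n - x_{n-1})/(f(x_n) - f(x_{n-1}))

Iteration 1:
  f(-0.130000) = -1.268828
  f(1.000000) = 0.632121
  x_2 = 1.000000 - 0.632121×(1.000000 - (-0.130000))/(0.632121 - (-1.268828))
       = 0.624242
Iteration 2:
  f(1.000000) = 0.632121
  f(0.624242) = 0.088575
  x_3 = 0.624242 - 0.088575×(0.624242 - 1.000000)/(0.088575 - 0.632121)
       = 0.563010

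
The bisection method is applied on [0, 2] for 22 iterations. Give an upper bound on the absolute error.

Bisection error bound: |error| ≤ (b-a)/2^n
|error| ≤ (2 - 0)/2^22 = 2/2^22
|error| ≤ 0.0000004768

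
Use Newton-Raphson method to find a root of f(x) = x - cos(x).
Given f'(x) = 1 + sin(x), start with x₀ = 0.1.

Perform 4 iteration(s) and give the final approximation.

f(x) = x - cos(x)
f'(x) = 1 + sin(x)
x₀ = 0.1

Newton-Raphson formula: x_{n+1} = x_n - f(x_n)/f'(x_n)

Iteration 1:
  f(0.100000) = -0.895004
  f'(0.100000) = 1.099833
  x_1 = 0.100000 - (-0.895004)/1.099833 = 0.913763
Iteration 2:
  f(0.913763) = 0.302993
  f'(0.913763) = 1.791808
  x_2 = 0.913763 - 0.302993/1.791808 = 0.744664
Iteration 3:
  f(0.744664) = 0.009349
  f'(0.744664) = 1.677725
  x_3 = 0.744664 - 0.009349/1.677725 = 0.739092
Iteration 4:
  f(0.739092) = 0.000011
  f'(0.739092) = 1.673617
  x_4 = 0.739092 - 0.000011/1.673617 = 0.739085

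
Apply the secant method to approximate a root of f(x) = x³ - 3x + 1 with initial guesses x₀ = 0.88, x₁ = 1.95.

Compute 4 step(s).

f(x) = x³ - 3x + 1
x₀ = 0.88, x₁ = 1.95

Secant formula: x_{n+1} = x_n - f(x_n)(x_n - x_{n-1})/(f(x_n) - f(x_{n-1}))

Iteration 1:
  f(0.880000) = -0.958528
  f(1.950000) = 2.564875
  x_2 = 1.950000 - 2.564875×(1.950000 - 0.880000)/(2.564875 - (-0.958528))
       = 1.171089
Iteration 2:
  f(1.950000) = 2.564875
  f(1.171089) = -0.907177
  x_3 = 1.171089 - (-0.907177)×(1.171089 - 1.950000)/(-0.907177 - 2.564875)
       = 1.374603
Iteration 3:
  f(1.171089) = -0.907177
  f(1.374603) = -0.526451
  x_4 = 1.374603 - (-0.526451)×(1.374603 - 1.171089)/(-0.526451 - (-0.907177))
       = 1.656012
Iteration 4:
  f(1.374603) = -0.526451
  f(1.656012) = 0.573372
  x_5 = 1.656012 - 0.573372×(1.656012 - 1.374603)/(0.573372 - (-0.526451))
       = 1.509305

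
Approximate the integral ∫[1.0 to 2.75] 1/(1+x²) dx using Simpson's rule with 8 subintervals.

f(x) = 1/(1+x²)
a = 1.0, b = 2.75, n = 8
h = (b - a)/n = 0.218750

Simpson's rule: (h/3)[f(x₀) + 4f(x₁) + 2f(x₂) + ... + f(xₙ)]

x_0 = 1.0000, f(x_0) = 0.500000, coefficient = 1
x_1 = 1.2188, f(x_1) = 0.402358, coefficient = 4
x_2 = 1.4375, f(x_2) = 0.326115, coefficient = 2
x_3 = 1.6562, f(x_3) = 0.267154, coefficient = 4
x_4 = 1.8750, f(x_4) = 0.221453, coefficient = 2
x_5 = 2.0938, f(x_5) = 0.185743, coefficient = 4
x_6 = 2.3125, f(x_6) = 0.157538, coefficient = 2
x_7 = 2.5312, f(x_7) = 0.135003, coefficient = 4
x_8 = 2.7500, f(x_8) = 0.116788, coefficient = 1

I ≈ (0.218750/3) × 5.988030 = 0.436627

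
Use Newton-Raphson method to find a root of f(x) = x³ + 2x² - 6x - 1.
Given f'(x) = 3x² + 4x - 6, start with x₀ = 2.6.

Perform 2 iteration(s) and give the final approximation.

f(x) = x³ + 2x² - 6x - 1
f'(x) = 3x² + 4x - 6
x₀ = 2.6

Newton-Raphson formula: x_{n+1} = x_n - f(x_n)/f'(x_n)

Iteration 1:
  f(2.600000) = 14.496000
  f'(2.600000) = 24.680000
  x_1 = 2.600000 - 14.496000/24.680000 = 2.012642
Iteration 2:
  f(2.012642) = 3.178266
  f'(2.012642) = 14.202748
  x_2 = 2.012642 - 3.178266/14.202748 = 1.788864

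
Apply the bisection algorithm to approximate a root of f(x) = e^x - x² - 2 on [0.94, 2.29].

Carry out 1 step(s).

f(x) = e^x - x² - 2
Initial interval: [0.94, 2.29]

Iteration 1:
  c_1 = (0.940000 + 2.290000)/2 = 1.615000
  f(c_1) = f(1.615000) = 0.419663
  f(a) × f(c) < 0, new interval: [0.940000, 1.615000]

After 1 iteration(s), the approximation is c_1 = 1.615000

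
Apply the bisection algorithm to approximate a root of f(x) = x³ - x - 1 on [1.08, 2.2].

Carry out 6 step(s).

f(x) = x³ - x - 1
Initial interval: [1.08, 2.2]

Iteration 1:
  c_1 = (1.080000 + 2.200000)/2 = 1.640000
  f(c_1) = f(1.640000) = 1.770944
  f(a) × f(c) < 0, new interval: [1.080000, 1.640000]
Iteration 2:
  c_2 = (1.080000 + 1.640000)/2 = 1.360000
  f(c_2) = f(1.360000) = 0.155456
  f(a) × f(c) < 0, new interval: [1.080000, 1.360000]
Iteration 3:
  c_3 = (1.080000 + 1.360000)/2 = 1.220000
  f(c_3) = f(1.220000) = -0.404152
  f(a) × f(c) ≥ 0, new interval: [1.220000, 1.360000]
Iteration 4:
  c_4 = (1.220000 + 1.360000)/2 = 1.290000
  f(c_4) = f(1.290000) = -0.143311
  f(a) × f(c) ≥ 0, new interval: [1.290000, 1.360000]
Iteration 5:
  c_5 = (1.290000 + 1.360000)/2 = 1.325000
  f(c_5) = f(1.325000) = 0.001203
  f(a) × f(c) < 0, new interval: [1.290000, 1.325000]
Iteration 6:
  c_6 = (1.290000 + 1.325000)/2 = 1.307500
  f(c_6) = f(1.307500) = -0.072255
  f(a) × f(c) ≥ 0, new interval: [1.307500, 1.325000]

After 6 iteration(s), the approximation is c_6 = 1.307500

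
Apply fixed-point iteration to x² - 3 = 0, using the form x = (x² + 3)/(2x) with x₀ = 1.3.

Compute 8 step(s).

Equation: x² - 3 = 0
Fixed-point form: x = (x² + 3)/(2x)
x₀ = 1.3

x_1 = g(1.300000) = 1.803846
x_2 = g(1.803846) = 1.733480
x_3 = g(1.733480) = 1.732051
x_4 = g(1.732051) = 1.732051
x_5 = g(1.732051) = 1.732051
x_6 = g(1.732051) = 1.732051
x_7 = g(1.732051) = 1.732051
x_8 = g(1.732051) = 1.732051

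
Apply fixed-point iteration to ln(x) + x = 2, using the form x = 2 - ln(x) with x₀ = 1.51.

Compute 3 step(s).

Equation: ln(x) + x = 2
Fixed-point form: x = 2 - ln(x)
x₀ = 1.51

x_1 = g(1.510000) = 1.587890
x_2 = g(1.587890) = 1.537594
x_3 = g(1.537594) = 1.569781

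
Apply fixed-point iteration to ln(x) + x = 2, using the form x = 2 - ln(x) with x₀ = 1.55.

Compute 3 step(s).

Equation: ln(x) + x = 2
Fixed-point form: x = 2 - ln(x)
x₀ = 1.55

x_1 = g(1.550000) = 1.561745
x_2 = g(1.561745) = 1.554196
x_3 = g(1.554196) = 1.559042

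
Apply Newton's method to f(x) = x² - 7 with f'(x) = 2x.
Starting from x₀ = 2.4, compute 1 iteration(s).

f(x) = x² - 7
f'(x) = 2x
x₀ = 2.4

Newton-Raphson formula: x_{n+1} = x_n - f(x_n)/f'(x_n)

Iteration 1:
  f(2.400000) = -1.240000
  f'(2.400000) = 4.800000
  x_1 = 2.400000 - (-1.240000)/4.800000 = 2.658333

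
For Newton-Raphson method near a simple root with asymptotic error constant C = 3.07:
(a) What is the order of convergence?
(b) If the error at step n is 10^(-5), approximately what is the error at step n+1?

(a) Newton-Raphson has quadratic (order 2) convergence near simple roots.
    This means |e_{n+1}| ≈ C|e_n|².

(b) With |e_n| = 10^(-5) and C = 3.07:
    |e_{n+1}| ≈ 3.07 × (10^(-5))² = 3.07 × 10^(-10)

(a) 2 (quadratic); (b) |e_{n+1}| ≈ 3.070e-10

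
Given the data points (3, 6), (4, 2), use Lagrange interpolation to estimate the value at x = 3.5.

Lagrange interpolation formula:
P(x) = Σ yᵢ × Lᵢ(x)
where Lᵢ(x) = Π_{j≠i} (x - xⱼ)/(xᵢ - xⱼ)

L_0(3.5) = (3.5 - 4)/(3 - 4) = 0.500000
L_1(3.5) = (3.5 - 3)/(4 - 3) = 0.500000

P(3.5) = 6×L_0(3.5) + 2×L_1(3.5)
P(3.5) = 4.000000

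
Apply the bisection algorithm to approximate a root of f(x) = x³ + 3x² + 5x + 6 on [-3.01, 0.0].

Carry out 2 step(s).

f(x) = x³ + 3x² + 5x + 6
Initial interval: [-3.01, 0.0]

Iteration 1:
  c_1 = (-3.010000 + 0.000000)/2 = -1.505000
  f(c_1) = f(-1.505000) = 1.861212
  f(a) × f(c) < 0, new interval: [-3.010000, -1.505000]
Iteration 2:
  c_2 = (-3.010000 + (-1.505000))/2 = -2.257500
  f(c_2) = f(-2.257500) = -1.503493
  f(a) × f(c) ≥ 0, new interval: [-2.257500, -1.505000]

After 2 iteration(s), the approximation is c_2 = -2.257500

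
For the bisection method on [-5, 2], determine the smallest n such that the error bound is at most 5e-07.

We need (b-a)/2^n ≤ 5e-07
(2 - (-5))/2^n ≤ 5e-07
7/2^n ≤ 5e-07
2^n ≥ 14000000
n ≥ log₂(14000000) = 23.74
n ≥ 24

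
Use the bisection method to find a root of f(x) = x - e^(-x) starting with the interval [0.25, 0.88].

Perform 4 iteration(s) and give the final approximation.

f(x) = x - e^(-x)
Initial interval: [0.25, 0.88]

Iteration 1:
  c_1 = (0.250000 + 0.880000)/2 = 0.565000
  f(c_1) = f(0.565000) = -0.003360
  f(a) × f(c) ≥ 0, new interval: [0.565000, 0.880000]
Iteration 2:
  c_2 = (0.565000 + 0.880000)/2 = 0.722500
  f(c_2) = f(0.722500) = 0.236963
  f(a) × f(c) < 0, new interval: [0.565000, 0.722500]
Iteration 3:
  c_3 = (0.565000 + 0.722500)/2 = 0.643750
  f(c_3) = f(0.643750) = 0.118431
  f(a) × f(c) < 0, new interval: [0.565000, 0.643750]
Iteration 4:
  c_4 = (0.565000 + 0.643750)/2 = 0.604375
  f(c_4) = f(0.604375) = 0.057959
  f(a) × f(c) < 0, new interval: [0.565000, 0.604375]

After 4 iteration(s), the approximation is c_4 = 0.604375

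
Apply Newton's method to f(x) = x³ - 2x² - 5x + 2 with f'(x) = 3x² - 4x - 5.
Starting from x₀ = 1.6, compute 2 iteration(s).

f(x) = x³ - 2x² - 5x + 2
f'(x) = 3x² - 4x - 5
x₀ = 1.6

Newton-Raphson formula: x_{n+1} = x_n - f(x_n)/f'(x_n)

Iteration 1:
  f(1.600000) = -7.024000
  f'(1.600000) = -3.720000
  x_1 = 1.600000 - (-7.024000)/(-3.720000) = -0.288172
Iteration 2:
  f(-0.288172) = 3.250843
  f'(-0.288172) = -3.598182
  x_2 = -0.288172 - 3.250843/(-3.598182) = 0.615296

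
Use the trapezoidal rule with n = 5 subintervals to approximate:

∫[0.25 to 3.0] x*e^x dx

f(x) = x*e^x
a = 0.25, b = 3.0, n = 5
h = (b - a)/n = 0.550000

Trapezoidal rule: (h/2)[f(x₀) + 2f(x₁) + 2f(x₂) + ... + f(xₙ)]

x_0 = 0.2500, f(x_0) = 0.321006, coefficient = 1
x_1 = 0.8000, f(x_1) = 1.780433, coefficient = 2
x_2 = 1.3500, f(x_2) = 5.207524, coefficient = 2
x_3 = 1.9000, f(x_3) = 12.703199, coefficient = 2
x_4 = 2.4500, f(x_4) = 28.391449, coefficient = 2
x_5 = 3.0000, f(x_5) = 60.256611, coefficient = 1

I ≈ (0.550000/2) × 156.742829 = 43.104278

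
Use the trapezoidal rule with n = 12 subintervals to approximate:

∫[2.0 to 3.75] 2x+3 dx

f(x) = 2x+3
a = 2.0, b = 3.75, n = 12
h = (b - a)/n = 0.145833

Trapezoidal rule: (h/2)[f(x₀) + 2f(x₁) + 2f(x₂) + ... + f(xₙ)]

x_0 = 2.0000, f(x_0) = 7.000000, coefficient = 1
x_1 = 2.1458, f(x_1) = 7.291667, coefficient = 2
x_2 = 2.2917, f(x_2) = 7.583333, coefficient = 2
x_3 = 2.4375, f(x_3) = 7.875000, coefficient = 2
x_4 = 2.5833, f(x_4) = 8.166667, coefficient = 2
x_5 = 2.7292, f(x_5) = 8.458333, coefficient = 2
x_6 = 2.8750, f(x_6) = 8.750000, coefficient = 2
x_7 = 3.0208, f(x_7) = 9.041667, coefficient = 2
x_8 = 3.1667, f(x_8) = 9.333333, coefficient = 2
x_9 = 3.3125, f(x_9) = 9.625000, coefficient = 2
x_10 = 3.4583, f(x_10) = 9.916667, coefficient = 2
x_11 = 3.6042, f(x_11) = 10.208333, coefficient = 2
x_12 = 3.7500, f(x_12) = 10.500000, coefficient = 1

I ≈ (0.145833/2) × 210.000000 = 15.312500
Exact value: 15.312500
Error: 0.000000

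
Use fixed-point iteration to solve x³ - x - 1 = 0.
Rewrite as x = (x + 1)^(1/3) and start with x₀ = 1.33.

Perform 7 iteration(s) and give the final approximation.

Equation: x³ - x - 1 = 0
Fixed-point form: x = (x + 1)^(1/3)
x₀ = 1.33

x_1 = g(1.330000) = 1.325721
x_2 = g(1.325721) = 1.324908
x_3 = g(1.324908) = 1.324754
x_4 = g(1.324754) = 1.324725
x_5 = g(1.324725) = 1.324719
x_6 = g(1.324719) = 1.324718
x_7 = g(1.324718) = 1.324718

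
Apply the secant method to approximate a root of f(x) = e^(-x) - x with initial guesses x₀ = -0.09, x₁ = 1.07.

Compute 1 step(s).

f(x) = e^(-x) - x
x₀ = -0.09, x₁ = 1.07

Secant formula: x_{n+1} = x_n - f(x_n)(x_n - x_{n-1})/(f(x_n) - f(x_{n-1}))

Iteration 1:
  f(-0.090000) = 1.184174
  f(1.070000) = -0.726991
  x_2 = 1.070000 - (-0.726991)×(1.070000 - (-0.090000))/(-0.726991 - 1.184174)
       = 0.628746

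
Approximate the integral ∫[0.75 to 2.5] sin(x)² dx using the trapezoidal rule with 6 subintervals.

f(x) = sin(x)²
a = 0.75, b = 2.5, n = 6
h = (b - a)/n = 0.291667

Trapezoidal rule: (h/2)[f(x₀) + 2f(x₁) + 2f(x₂) + ... + f(xₙ)]

x_0 = 0.7500, f(x_0) = 0.464631, coefficient = 1
x_1 = 1.0417, f(x_1) = 0.745195, coefficient = 2
x_2 = 1.3333, f(x_2) = 0.944663, coefficient = 2
x_3 = 1.6250, f(x_3) = 0.997065, coefficient = 2
x_4 = 1.9167, f(x_4) = 0.885068, coefficient = 2
x_5 = 2.2083, f(x_5) = 0.645715, coefficient = 2
x_6 = 2.5000, f(x_6) = 0.358169, coefficient = 1

I ≈ (0.291667/2) × 9.258214 = 1.350156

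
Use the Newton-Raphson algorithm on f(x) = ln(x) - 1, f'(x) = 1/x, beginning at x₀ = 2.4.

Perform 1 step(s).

f(x) = ln(x) - 1
f'(x) = 1/x
x₀ = 2.4

Newton-Raphson formula: x_{n+1} = x_n - f(x_n)/f'(x_n)

Iteration 1:
  f(2.400000) = -0.124531
  f'(2.400000) = 0.416667
  x_1 = 2.400000 - (-0.124531)/0.416667 = 2.698875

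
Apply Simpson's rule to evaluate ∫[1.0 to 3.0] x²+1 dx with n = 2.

f(x) = x²+1
a = 1.0, b = 3.0, n = 2
h = (b - a)/n = 1.000000

Simpson's rule: (h/3)[f(x₀) + 4f(x₁) + 2f(x₂) + ... + f(xₙ)]

x_0 = 1.0000, f(x_0) = 2.000000, coefficient = 1
x_1 = 2.0000, f(x_1) = 5.000000, coefficient = 4
x_2 = 3.0000, f(x_2) = 10.000000, coefficient = 1

I ≈ (1.000000/3) × 32.000000 = 10.666667
Exact value: 10.666667
Error: 0.000000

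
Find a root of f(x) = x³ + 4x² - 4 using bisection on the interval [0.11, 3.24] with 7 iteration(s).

f(x) = x³ + 4x² - 4
Initial interval: [0.11, 3.24]

Iteration 1:
  c_1 = (0.110000 + 3.240000)/2 = 1.675000
  f(c_1) = f(1.675000) = 11.921922
  f(a) × f(c) < 0, new interval: [0.110000, 1.675000]
Iteration 2:
  c_2 = (0.110000 + 1.675000)/2 = 0.892500
  f(c_2) = f(0.892500) = -0.102849
  f(a) × f(c) ≥ 0, new interval: [0.892500, 1.675000]
Iteration 3:
  c_3 = (0.892500 + 1.675000)/2 = 1.283750
  f(c_3) = f(1.283750) = 4.707694
  f(a) × f(c) < 0, new interval: [0.892500, 1.283750]
Iteration 4:
  c_4 = (0.892500 + 1.283750)/2 = 1.088125
  f(c_4) = f(1.088125) = 2.024421
  f(a) × f(c) < 0, new interval: [0.892500, 1.088125]
Iteration 5:
  c_5 = (0.892500 + 1.088125)/2 = 0.990313
  f(c_5) = f(0.990313) = 0.894094
  f(a) × f(c) < 0, new interval: [0.892500, 0.990313]
Iteration 6:
  c_6 = (0.892500 + 0.990313)/2 = 0.941406
  f(c_6) = f(0.941406) = 0.379300
  f(a) × f(c) < 0, new interval: [0.892500, 0.941406]
Iteration 7:
  c_7 = (0.892500 + 0.941406)/2 = 0.916953
  f(c_7) = f(0.916953) = 0.134189
  f(a) × f(c) < 0, new interval: [0.892500, 0.916953]

After 7 iteration(s), the approximation is c_7 = 0.916953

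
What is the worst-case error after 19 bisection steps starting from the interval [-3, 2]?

Bisection error bound: |error| ≤ (b-a)/2^n
|error| ≤ (2 - (-3))/2^19 = 5/2^19
|error| ≤ 0.0000095367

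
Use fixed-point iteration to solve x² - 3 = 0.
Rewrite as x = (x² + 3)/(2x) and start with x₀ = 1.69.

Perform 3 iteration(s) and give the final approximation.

Equation: x² - 3 = 0
Fixed-point form: x = (x² + 3)/(2x)
x₀ = 1.69

x_1 = g(1.690000) = 1.732574
x_2 = g(1.732574) = 1.732051
x_3 = g(1.732051) = 1.732051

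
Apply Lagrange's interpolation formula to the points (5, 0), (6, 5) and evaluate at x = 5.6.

Lagrange interpolation formula:
P(x) = Σ yᵢ × Lᵢ(x)
where Lᵢ(x) = Π_{j≠i} (x - xⱼ)/(xᵢ - xⱼ)

L_0(5.6) = (5.6 - 6)/(5 - 6) = 0.400000
L_1(5.6) = (5.6 - 5)/(6 - 5) = 0.600000

P(5.6) = 0×L_0(5.6) + 5×L_1(5.6)
P(5.6) = 3.000000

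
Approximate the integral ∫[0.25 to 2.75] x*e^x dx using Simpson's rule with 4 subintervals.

f(x) = x*e^x
a = 0.25, b = 2.75, n = 4
h = (b - a)/n = 0.625000

Simpson's rule: (h/3)[f(x₀) + 4f(x₁) + 2f(x₂) + ... + f(xₙ)]

x_0 = 0.2500, f(x_0) = 0.321006, coefficient = 1
x_1 = 0.8750, f(x_1) = 2.099016, coefficient = 4
x_2 = 1.5000, f(x_2) = 6.722534, coefficient = 2
x_3 = 2.1250, f(x_3) = 17.792407, coefficient = 4
x_4 = 2.7500, f(x_4) = 43.017238, coefficient = 1

I ≈ (0.625000/3) × 136.349003 = 28.406042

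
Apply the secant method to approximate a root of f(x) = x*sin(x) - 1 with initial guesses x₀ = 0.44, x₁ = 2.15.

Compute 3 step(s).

f(x) = x*sin(x) - 1
x₀ = 0.44, x₁ = 2.15

Secant formula: x_{n+1} = x_n - f(x_n)(x_n - x_{n-1})/(f(x_n) - f(x_{n-1}))

Iteration 1:
  f(0.440000) = -0.812587
  f(2.150000) = 0.799332
  x_2 = 2.150000 - 0.799332×(2.150000 - 0.440000)/(0.799332 - (-0.812587))
       = 1.302030
Iteration 2:
  f(2.150000) = 0.799332
  f(1.302030) = 0.255287
  x_3 = 1.302030 - 0.255287×(1.302030 - 2.150000)/(0.255287 - 0.799332)
       = 0.904131
Iteration 3:
  f(1.302030) = 0.255287
  f(0.904131) = -0.289454
  x_4 = 0.904131 - (-0.289454)×(0.904131 - 1.302030)/(-0.289454 - 0.255287)
       = 1.115559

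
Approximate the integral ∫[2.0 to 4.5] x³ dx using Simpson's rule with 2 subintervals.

f(x) = x³
a = 2.0, b = 4.5, n = 2
h = (b - a)/n = 1.250000

Simpson's rule: (h/3)[f(x₀) + 4f(x₁) + 2f(x₂) + ... + f(xₙ)]

x_0 = 2.0000, f(x_0) = 8.000000, coefficient = 1
x_1 = 3.2500, f(x_1) = 34.328125, coefficient = 4
x_2 = 4.5000, f(x_2) = 91.125000, coefficient = 1

I ≈ (1.250000/3) × 236.437500 = 98.515625
Exact value: 98.515625
Error: 0.000000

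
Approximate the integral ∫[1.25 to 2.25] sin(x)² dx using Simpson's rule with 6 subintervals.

f(x) = sin(x)²
a = 1.25, b = 2.25, n = 6
h = (b - a)/n = 0.166667

Simpson's rule: (h/3)[f(x₀) + 4f(x₁) + 2f(x₂) + ... + f(xₙ)]

x_0 = 1.2500, f(x_0) = 0.900572, coefficient = 1
x_1 = 1.4167, f(x_1) = 0.976432, coefficient = 4
x_2 = 1.5833, f(x_2) = 0.999843, coefficient = 2
x_3 = 1.7500, f(x_3) = 0.968228, coefficient = 4
x_4 = 1.9167, f(x_4) = 0.885068, coefficient = 2
x_5 = 2.0833, f(x_5) = 0.759518, coefficient = 4
x_6 = 2.2500, f(x_6) = 0.605398, coefficient = 1

I ≈ (0.166667/3) × 16.092503 = 0.894028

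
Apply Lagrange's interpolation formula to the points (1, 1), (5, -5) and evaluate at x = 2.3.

Lagrange interpolation formula:
P(x) = Σ yᵢ × Lᵢ(x)
where Lᵢ(x) = Π_{j≠i} (x - xⱼ)/(xᵢ - xⱼ)

L_0(2.3) = (2.3 - 5)/(1 - 5) = 0.675000
L_1(2.3) = (2.3 - 1)/(5 - 1) = 0.325000

P(2.3) = 1×L_0(2.3) + (-5)×L_1(2.3)
P(2.3) = -0.950000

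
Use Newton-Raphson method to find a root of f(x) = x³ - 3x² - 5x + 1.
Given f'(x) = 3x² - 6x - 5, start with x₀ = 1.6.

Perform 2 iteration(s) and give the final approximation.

f(x) = x³ - 3x² - 5x + 1
f'(x) = 3x² - 6x - 5
x₀ = 1.6

Newton-Raphson formula: x_{n+1} = x_n - f(x_n)/f'(x_n)

Iteration 1:
  f(1.600000) = -10.584000
  f'(1.600000) = -6.920000
  x_1 = 1.600000 - (-10.584000)/(-6.920000) = 0.070520
Iteration 2:
  f(0.070520) = 0.632830
  f'(0.070520) = -5.408202
  x_2 = 0.070520 - 0.632830/(-5.408202) = 0.187533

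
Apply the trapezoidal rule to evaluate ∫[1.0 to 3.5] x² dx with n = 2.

f(x) = x²
a = 1.0, b = 3.5, n = 2
h = (b - a)/n = 1.250000

Trapezoidal rule: (h/2)[f(x₀) + 2f(x₁) + 2f(x₂) + ... + f(xₙ)]

x_0 = 1.0000, f(x_0) = 1.000000, coefficient = 1
x_1 = 2.2500, f(x_1) = 5.062500, coefficient = 2
x_2 = 3.5000, f(x_2) = 12.250000, coefficient = 1

I ≈ (1.250000/2) × 23.375000 = 14.609375
Exact value: 13.958333
Error: 0.651042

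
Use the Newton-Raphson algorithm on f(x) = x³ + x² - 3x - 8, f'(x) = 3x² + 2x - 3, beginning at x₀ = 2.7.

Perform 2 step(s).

f(x) = x³ + x² - 3x - 8
f'(x) = 3x² + 2x - 3
x₀ = 2.7

Newton-Raphson formula: x_{n+1} = x_n - f(x_n)/f'(x_n)

Iteration 1:
  f(2.700000) = 10.873000
  f'(2.700000) = 24.270000
  x_1 = 2.700000 - 10.873000/24.270000 = 2.251998
Iteration 2:
  f(2.251998) = 1.736503
  f'(2.251998) = 16.718486
  x_2 = 2.251998 - 1.736503/16.718486 = 2.148131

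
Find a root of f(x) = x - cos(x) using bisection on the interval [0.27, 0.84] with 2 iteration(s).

f(x) = x - cos(x)
Initial interval: [0.27, 0.84]

Iteration 1:
  c_1 = (0.270000 + 0.840000)/2 = 0.555000
  f(c_1) = f(0.555000) = -0.294900
  f(a) × f(c) ≥ 0, new interval: [0.555000, 0.840000]
Iteration 2:
  c_2 = (0.555000 + 0.840000)/2 = 0.697500
  f(c_2) = f(0.697500) = -0.068950
  f(a) × f(c) ≥ 0, new interval: [0.697500, 0.840000]

After 2 iteration(s), the approximation is c_2 = 0.697500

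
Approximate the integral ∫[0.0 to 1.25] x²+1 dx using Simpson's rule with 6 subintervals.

f(x) = x²+1
a = 0.0, b = 1.25, n = 6
h = (b - a)/n = 0.208333

Simpson's rule: (h/3)[f(x₀) + 4f(x₁) + 2f(x₂) + ... + f(xₙ)]

x_0 = 0.0000, f(x_0) = 1.000000, coefficient = 1
x_1 = 0.2083, f(x_1) = 1.043403, coefficient = 4
x_2 = 0.4167, f(x_2) = 1.173611, coefficient = 2
x_3 = 0.6250, f(x_3) = 1.390625, coefficient = 4
x_4 = 0.8333, f(x_4) = 1.694444, coefficient = 2
x_5 = 1.0417, f(x_5) = 2.085069, coefficient = 4
x_6 = 1.2500, f(x_6) = 2.562500, coefficient = 1

I ≈ (0.208333/3) × 27.375000 = 1.901042
Exact value: 1.901042
Error: 0.000000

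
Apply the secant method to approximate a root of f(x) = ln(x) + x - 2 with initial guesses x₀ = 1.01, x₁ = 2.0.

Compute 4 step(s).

f(x) = ln(x) + x - 2
x₀ = 1.01, x₁ = 2.0

Secant formula: x_{n+1} = x_n - f(x_n)(x_n - x_{n-1})/(f(x_n) - f(x_{n-1}))

Iteration 1:
  f(1.010000) = -0.980050
  f(2.000000) = 0.693147
  x_2 = 2.000000 - 0.693147×(2.000000 - 1.010000)/(0.693147 - (-0.980050))
       = 1.589877
Iteration 2:
  f(2.000000) = 0.693147
  f(1.589877) = 0.053534
  x_3 = 1.589877 - 0.053534×(1.589877 - 2.000000)/(0.053534 - 0.693147)
       = 1.555551
Iteration 3:
  f(1.589877) = 0.053534
  f(1.555551) = -0.002619
  x_4 = 1.555551 - (-0.002619)×(1.555551 - 1.589877)/(-0.002619 - 0.053534)
       = 1.557152
Iteration 4:
  f(1.555551) = -0.002619
  f(1.557152) = 0.000011
  x_5 = 1.557152 - 0.000011×(1.557152 - 1.555551)/(0.000011 - (-0.002619))
       = 1.557146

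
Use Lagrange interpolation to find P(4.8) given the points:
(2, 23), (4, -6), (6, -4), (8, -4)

Lagrange interpolation formula:
P(x) = Σ yᵢ × Lᵢ(x)
where Lᵢ(x) = Π_{j≠i} (x - xⱼ)/(xᵢ - xⱼ)

L_0(4.8) = (4.8 - 4)/(2 - 4) × (4.8 - 6)/(2 - 6) × (4.8 - 8)/(2 - 8) = -0.064000
L_1(4.8) = (4.8 - 2)/(4 - 2) × (4.8 - 6)/(4 - 6) × (4.8 - 8)/(4 - 8) = 0.672000
L_2(4.8) = (4.8 - 2)/(6 - 2) × (4.8 - 4)/(6 - 4) × (4.8 - 8)/(6 - 8) = 0.448000
L_3(4.8) = (4.8 - 2)/(8 - 2) × (4.8 - 4)/(8 - 4) × (4.8 - 6)/(8 - 6) = -0.056000

P(4.8) = 23×L_0(4.8) + (-6)×L_1(4.8) + (-4)×L_2(4.8) + (-4)×L_3(4.8)
P(4.8) = -7.072000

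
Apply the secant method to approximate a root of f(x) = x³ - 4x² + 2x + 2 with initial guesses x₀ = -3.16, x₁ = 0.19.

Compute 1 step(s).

f(x) = x³ - 4x² + 2x + 2
x₀ = -3.16, x₁ = 0.19

Secant formula: x_{n+1} = x_n - f(x_n)(x_n - x_{n-1})/(f(x_n) - f(x_{n-1}))

Iteration 1:
  f(-3.160000) = -75.816896
  f(0.190000) = 2.242459
  x_2 = 0.190000 - 2.242459×(0.190000 - (-3.160000))/(2.242459 - (-75.816896))
       = 0.093762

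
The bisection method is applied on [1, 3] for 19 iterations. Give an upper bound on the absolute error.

Bisection error bound: |error| ≤ (b-a)/2^n
|error| ≤ (3 - 1)/2^19 = 2/2^19
|error| ≤ 0.0000038147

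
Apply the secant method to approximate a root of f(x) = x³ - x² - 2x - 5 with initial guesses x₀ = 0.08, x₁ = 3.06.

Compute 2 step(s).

f(x) = x³ - x² - 2x - 5
x₀ = 0.08, x₁ = 3.06

Secant formula: x_{n+1} = x_n - f(x_n)(x_n - x_{n-1})/(f(x_n) - f(x_{n-1}))

Iteration 1:
  f(0.080000) = -5.165888
  f(3.060000) = 8.169016
  x_2 = 3.060000 - 8.169016×(3.060000 - 0.080000)/(8.169016 - (-5.165888))
       = 1.234440
Iteration 2:
  f(3.060000) = 8.169016
  f(1.234440) = -7.111630
  x_3 = 1.234440 - (-7.111630)×(1.234440 - 3.060000)/(-7.111630 - 8.169016)
       = 2.084058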